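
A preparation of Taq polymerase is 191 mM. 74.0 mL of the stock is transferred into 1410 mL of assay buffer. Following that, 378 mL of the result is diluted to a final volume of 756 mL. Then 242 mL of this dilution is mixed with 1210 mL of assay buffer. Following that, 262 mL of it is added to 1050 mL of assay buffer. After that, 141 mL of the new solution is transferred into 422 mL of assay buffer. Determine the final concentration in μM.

Overall dilution factor = 20.05 × 2 × 6 × 5.008 × 3.993 = 4812.
191 mM / 4812 = 0.0397 mM = 39.7 μM.

39.7 μM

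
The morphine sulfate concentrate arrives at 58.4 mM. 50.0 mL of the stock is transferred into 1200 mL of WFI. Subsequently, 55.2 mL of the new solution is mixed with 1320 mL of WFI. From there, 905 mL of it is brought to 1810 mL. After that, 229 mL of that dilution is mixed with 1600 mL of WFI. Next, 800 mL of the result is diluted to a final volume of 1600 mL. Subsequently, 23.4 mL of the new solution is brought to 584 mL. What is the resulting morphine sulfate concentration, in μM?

0.118 μM

Overall dilution factor = 25 × 24.91 × 2 × 7.987 × 2 × 24.96 = 4.97 × 10⁵.
58.4 mM / 4.97 × 10⁵ = 1.18 × 10⁻⁴ mM = 0.118 μM.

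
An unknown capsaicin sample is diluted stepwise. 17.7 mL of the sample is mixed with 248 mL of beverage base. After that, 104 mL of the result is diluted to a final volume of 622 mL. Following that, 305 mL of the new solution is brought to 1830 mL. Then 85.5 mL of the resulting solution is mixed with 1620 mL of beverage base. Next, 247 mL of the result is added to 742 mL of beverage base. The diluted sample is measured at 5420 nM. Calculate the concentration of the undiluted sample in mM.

Overall dilution factor = 15.01 × 5.981 × 6 × 19.95 × 4.004 = 4.30 × 10⁴.
Original = 5420 nM × 4.30 × 10⁴ = 2.33 × 10⁸ nM = 233 mM.

233 mM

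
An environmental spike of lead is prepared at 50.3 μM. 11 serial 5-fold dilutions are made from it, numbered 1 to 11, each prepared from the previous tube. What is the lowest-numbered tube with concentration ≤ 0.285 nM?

Tube n has concentration 50.3 μM / 5ⁿ.
Need 5ⁿ ≥ 50.3 μM / 0.285 nM = 1.76 × 10⁵, so n ≥ 7.51.
First such tube: n = 8.

tube 8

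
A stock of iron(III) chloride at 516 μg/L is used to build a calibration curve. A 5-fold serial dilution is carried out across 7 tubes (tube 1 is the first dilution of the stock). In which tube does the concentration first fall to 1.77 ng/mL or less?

Tube n has concentration 516 μg/L / 5ⁿ.
Need 5ⁿ ≥ 516 μg/L / 1.77 ng/mL = 292, so n ≥ 3.53.
First such tube: n = 4.

tube 4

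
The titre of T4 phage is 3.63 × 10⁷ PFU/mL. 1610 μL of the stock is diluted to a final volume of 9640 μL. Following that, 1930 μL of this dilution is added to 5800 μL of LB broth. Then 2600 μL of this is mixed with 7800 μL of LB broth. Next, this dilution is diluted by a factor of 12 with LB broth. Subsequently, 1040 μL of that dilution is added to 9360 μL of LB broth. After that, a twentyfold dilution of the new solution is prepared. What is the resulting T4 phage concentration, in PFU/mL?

158 PFU/mL

Overall dilution factor = 5.988 × 4.005 × 4 × 12 × 10 × 20 = 2.30 × 10⁵.
3.63 × 10⁷ PFU/mL / 2.30 × 10⁵ = 158 PFU/mL.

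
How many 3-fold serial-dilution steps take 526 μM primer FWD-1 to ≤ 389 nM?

Need 3ⁿ ≥ 1352, so n ≥ log(1352)/log(3) = 6.56.
Minimum whole steps: n = 7.

7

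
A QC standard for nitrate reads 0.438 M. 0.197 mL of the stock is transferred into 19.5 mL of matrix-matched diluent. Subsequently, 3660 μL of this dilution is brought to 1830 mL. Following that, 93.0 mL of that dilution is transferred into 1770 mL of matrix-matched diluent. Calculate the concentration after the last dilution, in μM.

0.437 μM

Overall dilution factor = 99.98 × 500 × 20.03 = 1.00 × 10⁶.
0.438 M / 1.00 × 10⁶ = 4.37 × 10⁻⁷ M = 0.437 μM.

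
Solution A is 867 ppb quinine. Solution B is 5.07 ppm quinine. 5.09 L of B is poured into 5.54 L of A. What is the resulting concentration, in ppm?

C_B = 5.07 ppm = 5070 ppb.
C_mix = (C_A·V_A + C_B·V_B)/(V_A + V_B) = (867×5.54 + 5070×5.09) / 10.63 = 2880 ppb = 2.88 ppm.

2.88 ppm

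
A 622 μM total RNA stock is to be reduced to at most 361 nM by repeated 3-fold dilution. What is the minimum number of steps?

Need 3ⁿ ≥ 1723, so n ≥ log(1723)/log(3) = 6.78.
Minimum whole steps: n = 7.

7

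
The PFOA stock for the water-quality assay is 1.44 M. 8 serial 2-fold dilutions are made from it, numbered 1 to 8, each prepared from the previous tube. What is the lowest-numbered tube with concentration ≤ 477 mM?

tube 2

Tube n has concentration 1.44 M / 2ⁿ.
Need 2ⁿ ≥ 1.44 M / 477 mM = 3.02, so n ≥ 1.59.
First such tube: n = 2.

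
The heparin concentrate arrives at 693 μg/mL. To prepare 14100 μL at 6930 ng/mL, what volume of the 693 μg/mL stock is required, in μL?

6930 ng/mL = 6.93 μg/mL.
V₁ = C₂V₂/C₁ = 6.93 × 14100 / 693 = 141 μL.

141 μL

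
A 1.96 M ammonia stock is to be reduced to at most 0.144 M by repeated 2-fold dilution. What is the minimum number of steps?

4

Need 2ⁿ ≥ 13.6, so n ≥ log(13.6)/log(2) = 3.77.
Minimum whole steps: n = 4.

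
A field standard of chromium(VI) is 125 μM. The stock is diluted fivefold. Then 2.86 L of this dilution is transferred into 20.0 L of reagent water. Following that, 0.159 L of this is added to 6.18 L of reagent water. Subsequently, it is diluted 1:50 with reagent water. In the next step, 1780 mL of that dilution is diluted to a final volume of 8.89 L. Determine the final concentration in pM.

314 pM

Overall dilution factor = 5 × 7.993 × 39.87 × 50 × 4.994 = 3.98 × 10⁵.
125 μM / 3.98 × 10⁵ = 3.14 × 10⁻⁴ μM = 314 pM.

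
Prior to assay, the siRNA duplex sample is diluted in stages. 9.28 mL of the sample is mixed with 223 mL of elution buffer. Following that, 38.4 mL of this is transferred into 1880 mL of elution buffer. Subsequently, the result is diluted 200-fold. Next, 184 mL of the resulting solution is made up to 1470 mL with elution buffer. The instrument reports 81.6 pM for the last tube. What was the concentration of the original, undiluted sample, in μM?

Overall dilution factor = 25.03 × 49.96 × 200 × 7.989 = 2.00 × 10⁶.
Original = 81.6 pM × 2.00 × 10⁶ = 1.63 × 10⁸ pM = 163 μM.

163 μM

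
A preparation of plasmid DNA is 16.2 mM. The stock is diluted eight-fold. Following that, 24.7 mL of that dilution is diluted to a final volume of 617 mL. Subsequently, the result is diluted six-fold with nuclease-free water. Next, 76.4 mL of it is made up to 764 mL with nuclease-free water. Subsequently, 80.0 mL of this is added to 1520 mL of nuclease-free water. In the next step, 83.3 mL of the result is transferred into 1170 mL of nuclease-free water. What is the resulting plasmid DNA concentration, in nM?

Overall dilution factor = 8 × 24.98 × 6 × 10 × 20 × 15.05 = 3.61 × 10⁶.
16.2 mM / 3.61 × 10⁶ = 4.49 × 10⁻⁶ mM = 4.49 nM.

4.49 nM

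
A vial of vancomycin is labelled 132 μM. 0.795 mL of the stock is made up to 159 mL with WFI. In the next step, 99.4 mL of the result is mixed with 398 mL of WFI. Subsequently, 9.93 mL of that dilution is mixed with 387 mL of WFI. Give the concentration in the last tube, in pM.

3300 pM

Overall dilution factor = 200 × 5.004 × 39.97 = 4.00 × 10⁴.
132 μM / 4.00 × 10⁴ = 3.30 × 10⁻³ μM = 3300 pM.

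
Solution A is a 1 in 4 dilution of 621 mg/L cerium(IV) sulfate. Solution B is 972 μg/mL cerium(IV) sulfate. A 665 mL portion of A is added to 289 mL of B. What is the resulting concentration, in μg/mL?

C_A = 621 mg/L / 4 = 155 mg/L.
C_B = 972 μg/mL = 972 mg/L.
C_mix = (C_A·V_A + C_B·V_B)/(V_A + V_B) = (155×665 + 972×289) / 954.0 = 403 mg/L = 403 μg/mL.

403 μg/mL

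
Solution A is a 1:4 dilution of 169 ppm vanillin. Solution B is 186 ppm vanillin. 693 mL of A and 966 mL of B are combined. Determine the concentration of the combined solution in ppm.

C_A = 169 ppm / 4 = 42.2 ppm.
C_mix = (C_A·V_A + C_B·V_B)/(V_A + V_B) = (42.2×693 + 186×966) / 1659 = 126 ppm.

126 ppm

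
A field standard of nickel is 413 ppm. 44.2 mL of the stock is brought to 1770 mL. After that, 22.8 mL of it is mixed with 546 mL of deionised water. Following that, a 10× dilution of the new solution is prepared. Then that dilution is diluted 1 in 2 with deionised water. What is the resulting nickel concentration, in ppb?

Overall dilution factor = 40.05 × 24.95 × 10 × 2 = 2.00 × 10⁴.
413 ppm / 2.00 × 10⁴ = 0.0207 ppm = 20.7 ppb.

20.7 ppb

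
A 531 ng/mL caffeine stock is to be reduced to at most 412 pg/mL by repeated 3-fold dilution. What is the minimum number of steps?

7

Need 3ⁿ ≥ 1289, so n ≥ log(1289)/log(3) = 6.52.
Minimum whole steps: n = 7.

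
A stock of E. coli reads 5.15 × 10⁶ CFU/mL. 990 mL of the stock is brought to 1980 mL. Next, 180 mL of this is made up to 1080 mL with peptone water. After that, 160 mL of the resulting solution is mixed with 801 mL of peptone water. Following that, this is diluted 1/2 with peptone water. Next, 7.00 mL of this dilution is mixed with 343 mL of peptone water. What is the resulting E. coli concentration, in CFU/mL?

715 CFU/mL

Overall dilution factor = 2 × 6 × 6.006 × 2 × 50 = 7207.
5.15 × 10⁶ CFU/mL / 7207 = 715 CFU/mL.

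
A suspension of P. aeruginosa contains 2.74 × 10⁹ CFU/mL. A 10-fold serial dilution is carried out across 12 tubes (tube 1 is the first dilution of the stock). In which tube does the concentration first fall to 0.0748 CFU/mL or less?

Tube n has concentration 2.74 × 10⁹ CFU/mL / 10ⁿ.
Need 10ⁿ ≥ 2.74 × 10⁹ CFU/mL / 0.0748 CFU/mL = 3.66 × 10¹⁰, so n ≥ 10.56.
First such tube: n = 11.

tube 11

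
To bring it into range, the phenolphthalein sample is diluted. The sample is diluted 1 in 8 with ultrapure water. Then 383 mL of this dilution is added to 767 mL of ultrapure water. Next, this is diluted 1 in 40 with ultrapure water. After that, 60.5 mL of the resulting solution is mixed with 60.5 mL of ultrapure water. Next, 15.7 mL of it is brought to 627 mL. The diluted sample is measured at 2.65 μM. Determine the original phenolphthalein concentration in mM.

203 mM

Overall dilution factor = 8 × 3.003 × 40 × 2 × 39.94 = 7.67 × 10⁴.
Original = 2.65 μM × 7.67 × 10⁴ = 2.03 × 10⁵ μM = 203 mM.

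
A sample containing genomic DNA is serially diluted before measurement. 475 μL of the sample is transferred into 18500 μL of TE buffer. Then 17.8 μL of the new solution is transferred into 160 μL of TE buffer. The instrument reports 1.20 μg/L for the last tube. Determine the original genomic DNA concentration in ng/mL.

Overall dilution factor = 39.95 × 9.989 = 399.
Original = 1.20 μg/L × 399 = 479 μg/L = 479 ng/mL.

479 ng/mL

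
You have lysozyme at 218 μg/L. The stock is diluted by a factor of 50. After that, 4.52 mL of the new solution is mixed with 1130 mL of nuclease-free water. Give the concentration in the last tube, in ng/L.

Overall dilution factor = 50 × 251 = 1.26 × 10⁴.
218 μg/L / 1.26 × 10⁴ = 0.0174 μg/L = 17.4 ng/L.

17.4 ng/L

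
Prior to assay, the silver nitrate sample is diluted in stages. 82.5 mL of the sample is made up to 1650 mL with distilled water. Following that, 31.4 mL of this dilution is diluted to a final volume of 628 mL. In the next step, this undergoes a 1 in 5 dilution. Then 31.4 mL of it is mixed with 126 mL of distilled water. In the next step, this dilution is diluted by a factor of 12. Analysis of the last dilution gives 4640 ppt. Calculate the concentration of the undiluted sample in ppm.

Overall dilution factor = 20 × 20 × 5 × 5.013 × 12 = 1.20 × 10⁵.
Original = 4640 ppt × 1.20 × 10⁵ = 5.58 × 10⁸ ppt = 558 ppm.

558 ppm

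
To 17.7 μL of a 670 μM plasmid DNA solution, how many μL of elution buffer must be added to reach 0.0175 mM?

0.0175 mM = 17.5 μM.
V₂ = C₁V₁/C₂ = 670 × 17.7 / 17.5 = 678 μL.
Diluent to add = V₂ − V₁ = 678 − 17.7 = 660 μL.

660 μL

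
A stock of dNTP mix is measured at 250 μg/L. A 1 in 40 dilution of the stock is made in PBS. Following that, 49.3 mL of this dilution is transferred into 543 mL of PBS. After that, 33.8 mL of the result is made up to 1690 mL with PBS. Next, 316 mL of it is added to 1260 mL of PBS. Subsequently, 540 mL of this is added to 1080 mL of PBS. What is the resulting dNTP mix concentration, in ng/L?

0.695 ng/L

Overall dilution factor = 40 × 12.01 × 50 × 4.987 × 3 = 3.60 × 10⁵.
250 μg/L / 3.60 × 10⁵ = 6.95 × 10⁻⁴ μg/L = 0.695 ng/L.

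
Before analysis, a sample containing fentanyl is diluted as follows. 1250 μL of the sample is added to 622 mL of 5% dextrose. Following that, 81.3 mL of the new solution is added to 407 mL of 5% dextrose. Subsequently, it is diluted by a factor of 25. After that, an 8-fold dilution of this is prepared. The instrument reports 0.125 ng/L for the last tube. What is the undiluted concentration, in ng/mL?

Overall dilution factor = 498.6 × 6.006 × 25 × 8 = 5.99 × 10⁵.
Original = 0.125 ng/L × 5.99 × 10⁵ = 7.49 × 10⁴ ng/L = 74.9 ng/mL.

74.9 ng/mL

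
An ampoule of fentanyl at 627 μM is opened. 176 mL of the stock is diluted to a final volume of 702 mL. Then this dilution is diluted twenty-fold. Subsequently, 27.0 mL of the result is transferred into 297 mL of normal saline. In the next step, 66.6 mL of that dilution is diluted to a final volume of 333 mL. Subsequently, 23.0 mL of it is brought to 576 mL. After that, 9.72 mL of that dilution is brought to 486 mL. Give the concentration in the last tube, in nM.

Overall dilution factor = 3.989 × 20 × 12 × 5 × 25.04 × 50 = 5.99 × 10⁶.
627 μM / 5.99 × 10⁶ = 1.05 × 10⁻⁴ μM = 0.105 nM.

0.105 nM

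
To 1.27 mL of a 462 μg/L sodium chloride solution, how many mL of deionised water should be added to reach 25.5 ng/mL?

25.5 ng/mL = 25.5 μg/L.
V₂ = C₁V₁/C₂ = 462 × 1.27 / 25.5 = 23.0 mL.
Diluent to add = V₂ − V₁ = 23.0 − 1.27 = 21.7 mL.

21.7 mL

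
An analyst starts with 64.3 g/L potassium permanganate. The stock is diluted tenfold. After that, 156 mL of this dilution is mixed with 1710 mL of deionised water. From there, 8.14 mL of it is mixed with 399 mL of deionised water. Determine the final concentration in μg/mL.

10.7 μg/mL

Overall dilution factor = 10 × 11.96 × 50.02 = 5983.
64.3 g/L / 5983 = 0.0107 g/L = 10.7 μg/mL.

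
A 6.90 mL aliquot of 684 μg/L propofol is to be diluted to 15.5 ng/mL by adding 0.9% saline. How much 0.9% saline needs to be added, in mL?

298 mL

15.5 ng/mL = 15.5 μg/L.
V₂ = C₁V₁/C₂ = 684 × 6.90 / 15.5 = 304 mL.
Diluent to add = V₂ − V₁ = 304 − 6.90 = 298 mL.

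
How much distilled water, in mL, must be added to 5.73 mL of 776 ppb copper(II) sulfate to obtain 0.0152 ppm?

287 mL

0.0152 ppm = 15.2 ppb.
V₂ = C₁V₁/C₂ = 776 × 5.73 / 15.2 = 293 mL.
Diluent to add = V₂ − V₁ = 293 − 5.73 = 287 mL.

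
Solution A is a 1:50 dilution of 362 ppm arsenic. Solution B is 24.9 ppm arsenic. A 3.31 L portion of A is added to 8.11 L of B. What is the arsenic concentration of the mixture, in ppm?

C_A = 362 ppm / 50 = 7.24 ppm.
C_mix = (C_A·V_A + C_B·V_B)/(V_A + V_B) = (7.24×3.31 + 24.9×8.11) / 11.42 = 19.8 ppm.

19.8 ppm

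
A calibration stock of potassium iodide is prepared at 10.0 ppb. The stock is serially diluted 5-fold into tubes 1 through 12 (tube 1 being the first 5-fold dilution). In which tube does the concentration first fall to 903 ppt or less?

tube 2

Tube n has concentration 10.0 ppb / 5ⁿ.
Need 5ⁿ ≥ 10.0 ppb / 903 ppt = 11.1, so n ≥ 1.49.
First such tube: n = 2.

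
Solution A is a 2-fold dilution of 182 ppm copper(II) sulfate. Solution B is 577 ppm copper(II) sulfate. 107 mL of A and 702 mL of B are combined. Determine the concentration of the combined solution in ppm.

513 ppm

C_A = 182 ppm / 2 = 91.0 ppm.
C_mix = (C_A·V_A + C_B·V_B)/(V_A + V_B) = (91.0×107 + 577×702) / 809.0 = 513 ppm.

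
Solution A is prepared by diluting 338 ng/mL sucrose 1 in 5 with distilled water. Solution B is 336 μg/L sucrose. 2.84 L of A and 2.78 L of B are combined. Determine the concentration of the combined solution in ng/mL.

200 ng/mL

C_A = 338 ng/mL / 5 = 67.6 ng/mL.
C_B = 336 μg/L = 336 ng/mL.
C_mix = (C_A·V_A + C_B·V_B)/(V_A + V_B) = (67.6×2.84 + 336×2.78) / 5.620 = 200 ng/mL.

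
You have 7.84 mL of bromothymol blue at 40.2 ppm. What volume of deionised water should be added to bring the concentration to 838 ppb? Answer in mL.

368 mL

838 ppb = 0.838 ppm.
V₂ = C₁V₁/C₂ = 40.2 × 7.84 / 0.838 = 376 mL.
Diluent to add = V₂ − V₁ = 376 − 7.84 = 368 mL.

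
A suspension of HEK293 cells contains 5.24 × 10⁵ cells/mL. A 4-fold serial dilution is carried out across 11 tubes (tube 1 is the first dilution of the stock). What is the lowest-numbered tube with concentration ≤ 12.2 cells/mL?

tube 8

Tube n has concentration 5.24 × 10⁵ cells/mL / 4ⁿ.
Need 4ⁿ ≥ 5.24 × 10⁵ cells/mL / 12.2 cells/mL = 4.30 × 10⁴, so n ≥ 7.70.
First such tube: n = 8.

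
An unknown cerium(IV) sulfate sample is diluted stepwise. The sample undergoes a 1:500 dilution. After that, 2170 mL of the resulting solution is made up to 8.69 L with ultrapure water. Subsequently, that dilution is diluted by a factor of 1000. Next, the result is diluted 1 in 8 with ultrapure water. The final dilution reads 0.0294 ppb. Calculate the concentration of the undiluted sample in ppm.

471 ppm

Overall dilution factor = 500 × 4.005 × 1000 × 8 = 1.60 × 10⁷.
Original = 0.0294 ppb × 1.60 × 10⁷ = 4.71 × 10⁵ ppb = 471 ppm.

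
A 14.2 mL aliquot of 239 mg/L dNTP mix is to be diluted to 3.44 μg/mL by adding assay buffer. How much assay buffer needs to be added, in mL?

972 mL

3.44 μg/mL = 3.44 mg/L.
V₂ = C₁V₁/C₂ = 239 × 14.2 / 3.44 = 987 mL.
Diluent to add = V₂ − V₁ = 987 − 14.2 = 972 mL.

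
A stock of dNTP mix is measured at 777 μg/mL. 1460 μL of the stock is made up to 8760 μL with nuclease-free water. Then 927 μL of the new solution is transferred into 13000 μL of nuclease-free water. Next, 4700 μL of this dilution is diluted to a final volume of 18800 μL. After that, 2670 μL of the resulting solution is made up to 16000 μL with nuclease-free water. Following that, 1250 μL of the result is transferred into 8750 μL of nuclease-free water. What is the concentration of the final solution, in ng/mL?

45.0 ng/mL

Overall dilution factor = 6 × 15.02 × 4 × 5.993 × 8 = 1.73 × 10⁴.
777 μg/mL / 1.73 × 10⁴ = 0.0450 μg/mL = 45.0 ng/mL.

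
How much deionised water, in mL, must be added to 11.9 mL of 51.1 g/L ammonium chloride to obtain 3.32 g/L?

171 mL

V₂ = C₁V₁/C₂ = 51.1 × 11.9 / 3.32 = 183 mL.
Diluent to add = V₂ − V₁ = 183 − 11.9 = 171 mL.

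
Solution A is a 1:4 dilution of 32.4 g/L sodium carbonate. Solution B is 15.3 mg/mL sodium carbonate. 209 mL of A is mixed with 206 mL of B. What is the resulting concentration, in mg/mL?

C_A = 32.4 g/L / 4 = 8.10 g/L.
C_B = 15.3 mg/mL = 15.3 g/L.
C_mix = (C_A·V_A + C_B·V_B)/(V_A + V_B) = (8.10×209 + 15.3×206) / 415.0 = 11.7 g/L = 11.7 mg/mL.

11.7 mg/mL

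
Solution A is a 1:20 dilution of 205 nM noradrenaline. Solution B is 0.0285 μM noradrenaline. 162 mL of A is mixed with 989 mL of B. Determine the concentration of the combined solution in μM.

C_A = 205 nM / 20 = 10.2 nM.
C_B = 0.0285 μM = 28.5 nM.
C_mix = (C_A·V_A + C_B·V_B)/(V_A + V_B) = (10.2×162 + 28.5×989) / 1151 = 25.9 nM = 0.0259 μM.

0.0259 μM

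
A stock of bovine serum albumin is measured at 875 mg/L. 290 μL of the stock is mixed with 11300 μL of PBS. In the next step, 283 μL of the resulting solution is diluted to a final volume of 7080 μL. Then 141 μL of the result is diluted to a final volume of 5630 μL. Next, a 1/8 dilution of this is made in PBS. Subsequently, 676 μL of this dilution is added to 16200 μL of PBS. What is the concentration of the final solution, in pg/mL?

110 pg/mL

Overall dilution factor = 39.97 × 25.02 × 39.93 × 8 × 24.96 = 7.97 × 10⁶.
875 mg/L / 7.97 × 10⁶ = 1.10 × 10⁻⁴ mg/L = 110 pg/mL.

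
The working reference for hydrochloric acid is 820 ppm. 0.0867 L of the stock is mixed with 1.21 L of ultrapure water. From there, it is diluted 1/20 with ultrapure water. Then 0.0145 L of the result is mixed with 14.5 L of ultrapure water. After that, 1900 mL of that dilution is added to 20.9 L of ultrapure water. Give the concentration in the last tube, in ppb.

Overall dilution factor = 14.96 × 20 × 1001 × 12 = 3.59 × 10⁶.
820 ppm / 3.59 × 10⁶ = 2.28 × 10⁻⁴ ppm = 0.228 ppb.

0.228 ppb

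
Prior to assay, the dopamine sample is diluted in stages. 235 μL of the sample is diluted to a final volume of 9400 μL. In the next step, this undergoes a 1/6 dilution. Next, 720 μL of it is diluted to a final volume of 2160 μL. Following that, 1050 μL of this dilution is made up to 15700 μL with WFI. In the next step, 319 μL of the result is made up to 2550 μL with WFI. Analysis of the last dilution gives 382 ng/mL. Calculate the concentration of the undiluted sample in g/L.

Overall dilution factor = 40 × 6 × 3 × 14.95 × 7.994 = 8.61 × 10⁴.
Original = 382 ng/mL × 8.61 × 10⁴ = 3.29 × 10⁷ ng/mL = 32.9 g/L.

32.9 g/L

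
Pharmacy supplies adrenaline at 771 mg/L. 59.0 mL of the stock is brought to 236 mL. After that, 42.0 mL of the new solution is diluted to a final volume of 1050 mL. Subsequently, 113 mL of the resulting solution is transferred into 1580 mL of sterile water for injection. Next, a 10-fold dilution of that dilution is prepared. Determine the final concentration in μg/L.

Overall dilution factor = 4 × 25 × 14.98 × 10 = 1.50 × 10⁴.
771 mg/L / 1.50 × 10⁴ = 0.0515 mg/L = 51.5 μg/L.

51.5 μg/L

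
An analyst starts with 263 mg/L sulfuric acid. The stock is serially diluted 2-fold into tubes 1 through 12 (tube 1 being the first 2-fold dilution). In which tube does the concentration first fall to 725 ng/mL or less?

tube 9

Tube n has concentration 263 mg/L / 2ⁿ.
Need 2ⁿ ≥ 263 mg/L / 725 ng/mL = 363, so n ≥ 8.50.
First such tube: n = 9.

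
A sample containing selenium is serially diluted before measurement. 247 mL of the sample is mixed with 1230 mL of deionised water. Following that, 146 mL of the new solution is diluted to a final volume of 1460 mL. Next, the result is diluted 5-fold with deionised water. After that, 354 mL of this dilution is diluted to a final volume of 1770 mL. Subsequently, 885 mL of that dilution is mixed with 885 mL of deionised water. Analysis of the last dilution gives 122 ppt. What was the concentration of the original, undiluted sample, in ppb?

Overall dilution factor = 5.980 × 10 × 5 × 5 × 2 = 2990.
Original = 122 ppt × 2990 = 3.65 × 10⁵ ppt = 365 ppb.

365 ppb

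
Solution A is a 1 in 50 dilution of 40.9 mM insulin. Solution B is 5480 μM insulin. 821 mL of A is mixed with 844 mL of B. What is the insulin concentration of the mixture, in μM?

C_A = 40.9 mM / 50 = 0.818 mM.
C_B = 5480 μM = 5.48 mM.
C_mix = (C_A·V_A + C_B·V_B)/(V_A + V_B) = (0.818×821 + 5.48×844) / 1665 = 3.18 mM = 3180 μM.

3180 μM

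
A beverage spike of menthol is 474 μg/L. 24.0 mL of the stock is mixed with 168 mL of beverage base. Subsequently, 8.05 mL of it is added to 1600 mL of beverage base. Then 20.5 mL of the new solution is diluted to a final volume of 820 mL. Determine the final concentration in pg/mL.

Overall dilution factor = 8 × 199.8 × 40 = 6.39 × 10⁴.
474 μg/L / 6.39 × 10⁴ = 7.42 × 10⁻³ μg/L = 7.42 pg/mL.

7.42 pg/mL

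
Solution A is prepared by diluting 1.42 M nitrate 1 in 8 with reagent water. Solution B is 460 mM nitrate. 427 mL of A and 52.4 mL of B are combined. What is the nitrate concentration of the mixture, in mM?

C_A = 1.42 M / 8 = 0.177 M.
C_B = 460 mM = 0.460 M.
C_mix = (C_A·V_A + C_B·V_B)/(V_A + V_B) = (0.177×427 + 0.460×52.4) / 479.4 = 0.208 M = 208 mM.

208 mM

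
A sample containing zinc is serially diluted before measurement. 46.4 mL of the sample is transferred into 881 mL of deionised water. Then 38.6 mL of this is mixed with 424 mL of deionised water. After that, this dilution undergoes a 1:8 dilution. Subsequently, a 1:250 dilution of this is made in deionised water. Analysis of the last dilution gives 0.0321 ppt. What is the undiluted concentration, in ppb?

15.4 ppb

Overall dilution factor = 19.99 × 11.98 × 8 × 250 = 4.79 × 10⁵.
Original = 0.0321 ppt × 4.79 × 10⁵ = 1.54 × 10⁴ ppt = 15.4 ppb.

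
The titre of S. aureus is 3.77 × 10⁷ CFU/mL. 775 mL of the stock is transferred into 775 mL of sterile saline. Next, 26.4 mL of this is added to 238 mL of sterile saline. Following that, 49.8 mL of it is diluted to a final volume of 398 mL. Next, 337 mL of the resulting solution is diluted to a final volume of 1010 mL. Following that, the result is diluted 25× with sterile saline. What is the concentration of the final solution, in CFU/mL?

3140 CFU/mL

Overall dilution factor = 2 × 10.02 × 7.992 × 2.997 × 25 = 1.20 × 10⁴.
3.77 × 10⁷ CFU/mL / 1.20 × 10⁴ = 3140 CFU/mL.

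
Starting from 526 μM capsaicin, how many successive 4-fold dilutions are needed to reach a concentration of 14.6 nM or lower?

8

Need 4ⁿ ≥ 3.60 × 10⁴, so n ≥ log(3.60 × 10⁴)/log(4) = 7.57.
Minimum whole steps: n = 8.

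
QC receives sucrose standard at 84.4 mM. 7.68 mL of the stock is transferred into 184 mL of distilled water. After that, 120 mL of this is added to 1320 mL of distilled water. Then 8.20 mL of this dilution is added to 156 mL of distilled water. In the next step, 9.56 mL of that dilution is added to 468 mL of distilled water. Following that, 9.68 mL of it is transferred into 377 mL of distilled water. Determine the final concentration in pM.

Overall dilution factor = 24.96 × 12 × 20.02 × 49.95 × 39.95 = 1.20 × 10⁷.
84.4 mM / 1.20 × 10⁷ = 7.05 × 10⁻⁶ mM = 7050 pM.

7050 pM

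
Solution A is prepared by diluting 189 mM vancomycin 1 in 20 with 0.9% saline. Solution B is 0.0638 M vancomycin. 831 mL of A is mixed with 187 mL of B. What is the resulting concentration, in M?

0.0194 M

C_A = 189 mM / 20 = 9.45 mM.
C_B = 0.0638 M = 63.8 mM.
C_mix = (C_A·V_A + C_B·V_B)/(V_A + V_B) = (9.45×831 + 63.8×187) / 1018 = 19.4 mM = 0.0194 M.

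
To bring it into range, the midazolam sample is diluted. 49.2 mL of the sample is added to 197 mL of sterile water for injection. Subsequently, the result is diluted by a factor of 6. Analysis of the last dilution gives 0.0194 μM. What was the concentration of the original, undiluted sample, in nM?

Overall dilution factor = 5.004 × 6 = 30.0.
Original = 0.0194 μM × 30.0 = 0.582 μM = 582 nM.

582 nM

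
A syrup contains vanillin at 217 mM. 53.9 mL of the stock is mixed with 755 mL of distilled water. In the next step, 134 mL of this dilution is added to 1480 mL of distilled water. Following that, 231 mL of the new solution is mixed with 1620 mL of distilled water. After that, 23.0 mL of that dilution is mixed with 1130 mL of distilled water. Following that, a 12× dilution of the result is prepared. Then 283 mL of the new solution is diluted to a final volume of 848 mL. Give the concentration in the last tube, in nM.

Overall dilution factor = 15.01 × 12.04 × 8.013 × 50.13 × 12 × 2.996 = 2.61 × 10⁶.
217 mM / 2.61 × 10⁶ = 8.31 × 10⁻⁵ mM = 83.1 nM.

83.1 nM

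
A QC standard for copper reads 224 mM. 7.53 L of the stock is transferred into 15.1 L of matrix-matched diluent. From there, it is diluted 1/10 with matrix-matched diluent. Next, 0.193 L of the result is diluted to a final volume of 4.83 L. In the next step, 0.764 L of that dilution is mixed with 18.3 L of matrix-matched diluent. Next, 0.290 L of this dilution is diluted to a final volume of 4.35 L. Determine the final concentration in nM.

796 nM

Overall dilution factor = 3.005 × 10 × 25.03 × 24.95 × 15 = 2.82 × 10⁵.
224 mM / 2.82 × 10⁵ = 7.96 × 10⁻⁴ mM = 796 nM.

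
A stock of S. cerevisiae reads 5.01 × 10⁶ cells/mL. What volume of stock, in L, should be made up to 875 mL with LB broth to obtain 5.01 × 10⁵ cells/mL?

0.0875 L

V₁ = C₂V₂/C₁ = 5.01 × 10⁵ × 875 / 5.01 × 10⁶ = 87.5 mL = 0.0875 L.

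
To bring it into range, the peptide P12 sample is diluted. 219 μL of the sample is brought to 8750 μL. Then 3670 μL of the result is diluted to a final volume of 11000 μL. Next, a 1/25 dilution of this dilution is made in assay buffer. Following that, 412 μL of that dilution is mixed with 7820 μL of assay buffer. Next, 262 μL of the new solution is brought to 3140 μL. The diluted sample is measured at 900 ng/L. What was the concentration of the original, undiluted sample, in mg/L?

Overall dilution factor = 39.95 × 2.997 × 25 × 19.98 × 11.98 = 7.17 × 10⁵.
Original = 900 ng/L × 7.17 × 10⁵ = 6.45 × 10⁸ ng/L = 645 mg/L.

645 mg/L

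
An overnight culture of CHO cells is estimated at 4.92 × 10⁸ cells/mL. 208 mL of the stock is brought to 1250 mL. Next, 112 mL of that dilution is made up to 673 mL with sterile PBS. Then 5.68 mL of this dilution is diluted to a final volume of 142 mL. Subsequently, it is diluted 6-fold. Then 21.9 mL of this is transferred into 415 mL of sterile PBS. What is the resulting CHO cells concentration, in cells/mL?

Overall dilution factor = 6.010 × 6.009 × 25 × 6 × 19.95 = 1.08 × 10⁵.
4.92 × 10⁸ cells/mL / 1.08 × 10⁵ = 4550 cells/mL.

4550 cells/mL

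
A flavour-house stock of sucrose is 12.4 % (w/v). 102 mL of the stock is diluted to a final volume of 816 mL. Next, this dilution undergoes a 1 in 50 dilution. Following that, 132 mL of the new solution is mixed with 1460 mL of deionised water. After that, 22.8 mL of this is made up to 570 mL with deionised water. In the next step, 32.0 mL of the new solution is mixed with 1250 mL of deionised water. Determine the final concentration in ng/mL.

25.7 ng/mL

Overall dilution factor = 8 × 50 × 12.06 × 25 × 40.06 = 4.83 × 10⁶.
12.4 % (w/v) / 4.83 × 10⁶ = 2.57 × 10⁻⁶ % (w/v) = 25.7 ng/mL.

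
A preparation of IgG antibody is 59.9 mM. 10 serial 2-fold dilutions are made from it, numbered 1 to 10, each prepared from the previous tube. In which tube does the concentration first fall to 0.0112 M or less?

tube 3

Tube n has concentration 59.9 mM / 2ⁿ.
Need 2ⁿ ≥ 59.9 mM / 0.0112 M = 5.35, so n ≥ 2.42.
First such tube: n = 3.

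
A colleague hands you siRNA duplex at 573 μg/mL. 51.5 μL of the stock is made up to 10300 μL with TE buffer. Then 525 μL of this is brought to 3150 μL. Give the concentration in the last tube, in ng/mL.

Overall dilution factor = 200 × 6 = 1200.
573 μg/mL / 1200 = 0.477 μg/mL = 478 ng/mL.

478 ng/mL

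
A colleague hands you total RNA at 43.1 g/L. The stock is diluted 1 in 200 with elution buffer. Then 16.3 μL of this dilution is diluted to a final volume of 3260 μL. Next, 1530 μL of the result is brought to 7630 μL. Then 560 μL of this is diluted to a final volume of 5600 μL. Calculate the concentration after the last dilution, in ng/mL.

21.6 ng/mL

Overall dilution factor = 200 × 200 × 4.987 × 10 = 1.99 × 10⁶.
43.1 g/L / 1.99 × 10⁶ = 2.16 × 10⁻⁵ g/L = 21.6 ng/mL.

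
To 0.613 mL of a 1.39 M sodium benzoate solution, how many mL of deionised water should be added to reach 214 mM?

214 mM = 0.214 M.
V₂ = C₁V₁/C₂ = 1.39 × 0.613 / 0.214 = 3.98 mL.
Diluent to add = V₂ − V₁ = 3.98 − 0.613 = 3.37 mL.

3.37 mL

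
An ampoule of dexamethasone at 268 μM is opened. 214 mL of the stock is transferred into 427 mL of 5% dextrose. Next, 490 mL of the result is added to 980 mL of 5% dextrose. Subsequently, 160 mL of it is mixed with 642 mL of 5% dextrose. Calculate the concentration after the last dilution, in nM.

Overall dilution factor = 2.995 × 3 × 5.013 = 45.0.
268 μM / 45.0 = 5.95 μM = 5950 nM.

5950 nM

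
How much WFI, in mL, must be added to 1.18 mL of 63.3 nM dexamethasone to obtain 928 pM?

928 pM = 0.928 nM.
V₂ = C₁V₁/C₂ = 63.3 × 1.18 / 0.928 = 80.5 mL.
Diluent to add = V₂ − V₁ = 80.5 − 1.18 = 79.3 mL.

79.3 mL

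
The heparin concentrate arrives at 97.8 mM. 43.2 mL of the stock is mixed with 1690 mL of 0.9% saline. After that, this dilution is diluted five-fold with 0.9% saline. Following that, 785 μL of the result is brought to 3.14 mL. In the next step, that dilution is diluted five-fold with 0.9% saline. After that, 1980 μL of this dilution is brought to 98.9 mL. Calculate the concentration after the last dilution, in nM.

Overall dilution factor = 40.12 × 5 × 4 × 5 × 49.95 = 2.00 × 10⁵.
97.8 mM / 2.00 × 10⁵ = 4.88 × 10⁻⁴ mM = 488 nM.

488 nM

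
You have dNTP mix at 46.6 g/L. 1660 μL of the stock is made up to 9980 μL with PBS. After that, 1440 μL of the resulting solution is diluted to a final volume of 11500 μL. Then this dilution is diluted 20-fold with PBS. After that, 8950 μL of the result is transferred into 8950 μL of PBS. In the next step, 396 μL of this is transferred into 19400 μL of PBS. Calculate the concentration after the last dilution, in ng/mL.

485 ng/mL

Overall dilution factor = 6.012 × 7.986 × 20 × 2 × 49.99 = 9.60 × 10⁴.
46.6 g/L / 9.60 × 10⁴ = 4.85 × 10⁻⁴ g/L = 485 ng/mL.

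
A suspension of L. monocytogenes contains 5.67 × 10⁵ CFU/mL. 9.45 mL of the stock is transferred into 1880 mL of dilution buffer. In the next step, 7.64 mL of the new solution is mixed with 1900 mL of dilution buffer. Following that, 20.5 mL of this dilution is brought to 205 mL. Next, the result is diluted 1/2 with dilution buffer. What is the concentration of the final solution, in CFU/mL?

Overall dilution factor = 199.9 × 249.7 × 10 × 2 = 9.98 × 10⁵.
5.67 × 10⁵ CFU/mL / 9.98 × 10⁵ = 0.568 CFU/mL.

0.568 CFU/mL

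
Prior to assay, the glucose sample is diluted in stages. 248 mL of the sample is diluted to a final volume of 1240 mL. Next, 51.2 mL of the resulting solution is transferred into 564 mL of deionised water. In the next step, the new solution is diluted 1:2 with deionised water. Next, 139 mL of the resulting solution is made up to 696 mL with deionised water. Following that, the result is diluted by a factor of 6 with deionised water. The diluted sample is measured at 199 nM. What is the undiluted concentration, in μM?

Overall dilution factor = 5 × 12.02 × 2 × 5.007 × 6 = 3610.
Original = 199 nM × 3610 = 7.18 × 10⁵ nM = 718 μM.

718 μM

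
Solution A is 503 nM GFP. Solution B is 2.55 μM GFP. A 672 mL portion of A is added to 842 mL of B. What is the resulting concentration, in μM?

C_B = 2.55 μM = 2550 nM.
C_mix = (C_A·V_A + C_B·V_B)/(V_A + V_B) = (503×672 + 2550×842) / 1514 = 1641 nM = 1.64 μM.

1.64 μM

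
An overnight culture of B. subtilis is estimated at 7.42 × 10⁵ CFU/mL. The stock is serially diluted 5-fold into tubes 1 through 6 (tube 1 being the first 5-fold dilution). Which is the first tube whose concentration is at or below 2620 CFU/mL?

tube 4

Tube n has concentration 7.42 × 10⁵ CFU/mL / 5ⁿ.
Need 5ⁿ ≥ 7.42 × 10⁵ CFU/mL / 2620 CFU/mL = 283, so n ≥ 3.51.
First such tube: n = 4.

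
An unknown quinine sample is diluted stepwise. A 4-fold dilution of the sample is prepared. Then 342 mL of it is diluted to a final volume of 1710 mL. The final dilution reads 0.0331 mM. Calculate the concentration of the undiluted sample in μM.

662 μM

Overall dilution factor = 4 × 5 = 20.0.
Original = 0.0331 mM × 20.0 = 0.662 mM = 662 μM.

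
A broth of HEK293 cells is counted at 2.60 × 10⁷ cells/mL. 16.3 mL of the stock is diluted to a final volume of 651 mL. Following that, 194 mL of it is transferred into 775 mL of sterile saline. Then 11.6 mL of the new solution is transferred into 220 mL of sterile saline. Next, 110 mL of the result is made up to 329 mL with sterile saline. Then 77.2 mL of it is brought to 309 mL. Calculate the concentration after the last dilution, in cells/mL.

545 cells/mL

Overall dilution factor = 39.94 × 4.995 × 19.97 × 2.991 × 4.003 = 4.77 × 10⁴.
2.60 × 10⁷ cells/mL / 4.77 × 10⁴ = 545 cells/mL.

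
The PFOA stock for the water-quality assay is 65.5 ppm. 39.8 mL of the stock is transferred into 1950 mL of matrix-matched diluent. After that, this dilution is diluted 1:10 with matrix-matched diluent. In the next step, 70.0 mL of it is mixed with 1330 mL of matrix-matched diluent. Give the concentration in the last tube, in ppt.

6550 ppt

Overall dilution factor = 49.99 × 10 × 20 = 9999.
65.5 ppm / 9999 = 6.55 × 10⁻³ ppm = 6550 ppt.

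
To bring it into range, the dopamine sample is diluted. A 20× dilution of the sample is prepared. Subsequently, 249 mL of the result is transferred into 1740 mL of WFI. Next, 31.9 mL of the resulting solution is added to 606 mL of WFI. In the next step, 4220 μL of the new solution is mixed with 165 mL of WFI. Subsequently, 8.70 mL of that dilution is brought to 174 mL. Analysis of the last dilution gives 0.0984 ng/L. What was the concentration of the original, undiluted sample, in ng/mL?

252 ng/mL

Overall dilution factor = 20 × 7.988 × 20.00 × 40.10 × 20 = 2.56 × 10⁶.
Original = 0.0984 ng/L × 2.56 × 10⁶ = 2.52 × 10⁵ ng/L = 252 ng/mL.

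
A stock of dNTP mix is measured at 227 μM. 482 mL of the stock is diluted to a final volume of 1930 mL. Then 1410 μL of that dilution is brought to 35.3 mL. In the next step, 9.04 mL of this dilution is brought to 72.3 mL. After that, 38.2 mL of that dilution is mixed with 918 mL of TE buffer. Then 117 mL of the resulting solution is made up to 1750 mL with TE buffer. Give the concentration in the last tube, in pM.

756 pM

Overall dilution factor = 4.004 × 25.04 × 7.998 × 25.03 × 14.96 = 3.00 × 10⁵.
227 μM / 3.00 × 10⁵ = 7.56 × 10⁻⁴ μM = 756 pM.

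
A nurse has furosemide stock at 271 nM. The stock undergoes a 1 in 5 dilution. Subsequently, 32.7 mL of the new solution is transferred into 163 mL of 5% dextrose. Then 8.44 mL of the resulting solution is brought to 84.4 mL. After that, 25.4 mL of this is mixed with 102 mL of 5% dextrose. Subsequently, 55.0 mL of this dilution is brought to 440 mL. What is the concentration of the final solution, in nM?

Overall dilution factor = 5 × 5.985 × 10 × 5.016 × 8 = 1.20 × 10⁴.
271 nM / 1.20 × 10⁴ = 0.0226 nM.

0.0226 nM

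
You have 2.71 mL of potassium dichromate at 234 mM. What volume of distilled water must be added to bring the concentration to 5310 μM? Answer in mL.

117 mL

5310 μM = 5.31 mM.
V₂ = C₁V₁/C₂ = 234 × 2.71 / 5.31 = 119 mL.
Diluent to add = V₂ − V₁ = 119 − 2.71 = 117 mL.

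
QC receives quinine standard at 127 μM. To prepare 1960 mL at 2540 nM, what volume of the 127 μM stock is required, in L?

2540 nM = 2.54 μM.
V₁ = C₂V₂/C₁ = 2.54 × 1960 / 127 = 39.2 mL = 0.0392 L.

0.0392 L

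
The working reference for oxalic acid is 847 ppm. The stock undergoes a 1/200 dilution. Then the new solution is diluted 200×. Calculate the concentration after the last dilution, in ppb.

Overall dilution factor = 200 × 200 = 4.00 × 10⁴.
847 ppm / 4.00 × 10⁴ = 0.0212 ppm = 21.2 ppb.

21.2 ppb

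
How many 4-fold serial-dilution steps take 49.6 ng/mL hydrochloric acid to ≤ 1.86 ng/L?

8

Need 4ⁿ ≥ 2.67 × 10⁴, so n ≥ log(2.67 × 10⁴)/log(4) = 7.35.
Minimum whole steps: n = 8.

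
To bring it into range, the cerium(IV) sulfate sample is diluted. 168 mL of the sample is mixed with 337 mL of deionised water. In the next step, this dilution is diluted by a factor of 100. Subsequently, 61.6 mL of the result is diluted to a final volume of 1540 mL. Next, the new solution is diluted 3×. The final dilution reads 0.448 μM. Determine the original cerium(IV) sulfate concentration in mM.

10.1 mM

Overall dilution factor = 3.006 × 100 × 25 × 3 = 2.25 × 10⁴.
Original = 0.448 μM × 2.25 × 10⁴ = 1.01 × 10⁴ μM = 10.1 mM.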